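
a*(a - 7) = a^2 - 7*a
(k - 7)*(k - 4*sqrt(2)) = k^2 - 7*k - 4*sqrt(2)*k + 28*sqrt(2)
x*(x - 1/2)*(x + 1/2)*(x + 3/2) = x^4 + 3*x^3/2 - x^2/4 - 3*x/8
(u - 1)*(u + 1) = u^2 - 1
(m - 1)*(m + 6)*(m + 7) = m^3 + 12*m^2 + 29*m - 42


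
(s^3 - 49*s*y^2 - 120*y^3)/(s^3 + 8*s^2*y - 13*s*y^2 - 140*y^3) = (-s^2 + 5*s*y + 24*y^2)/(-s^2 - 3*s*y + 28*y^2)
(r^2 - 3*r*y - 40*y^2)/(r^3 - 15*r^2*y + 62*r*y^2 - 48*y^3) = (r + 5*y)/(r^2 - 7*r*y + 6*y^2)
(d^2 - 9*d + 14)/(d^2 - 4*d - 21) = (d - 2)/(d + 3)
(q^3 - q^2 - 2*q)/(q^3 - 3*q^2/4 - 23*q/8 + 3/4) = 8*q*(q + 1)/(8*q^2 + 10*q - 3)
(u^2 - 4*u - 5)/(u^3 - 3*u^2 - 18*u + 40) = (u + 1)/(u^2 + 2*u - 8)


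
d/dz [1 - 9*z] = -9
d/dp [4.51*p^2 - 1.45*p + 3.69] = 9.02*p - 1.45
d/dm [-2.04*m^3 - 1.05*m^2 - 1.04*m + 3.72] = -6.12*m^2 - 2.1*m - 1.04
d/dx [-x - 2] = -1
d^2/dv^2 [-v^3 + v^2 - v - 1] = 2 - 6*v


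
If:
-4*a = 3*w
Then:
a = -3*w/4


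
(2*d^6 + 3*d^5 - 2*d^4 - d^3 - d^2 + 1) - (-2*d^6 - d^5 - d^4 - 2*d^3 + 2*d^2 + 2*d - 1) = 4*d^6 + 4*d^5 - d^4 + d^3 - 3*d^2 - 2*d + 2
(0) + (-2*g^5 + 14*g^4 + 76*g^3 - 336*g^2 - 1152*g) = -2*g^5 + 14*g^4 + 76*g^3 - 336*g^2 - 1152*g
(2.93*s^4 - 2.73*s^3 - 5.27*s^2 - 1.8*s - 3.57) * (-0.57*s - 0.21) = -1.6701*s^5 + 0.9408*s^4 + 3.5772*s^3 + 2.1327*s^2 + 2.4129*s + 0.7497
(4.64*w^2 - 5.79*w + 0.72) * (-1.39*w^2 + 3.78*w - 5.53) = -6.4496*w^4 + 25.5873*w^3 - 48.5462*w^2 + 34.7403*w - 3.9816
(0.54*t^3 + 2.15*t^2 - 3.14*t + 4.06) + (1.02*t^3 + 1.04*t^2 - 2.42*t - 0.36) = 1.56*t^3 + 3.19*t^2 - 5.56*t + 3.7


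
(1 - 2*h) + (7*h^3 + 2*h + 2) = 7*h^3 + 3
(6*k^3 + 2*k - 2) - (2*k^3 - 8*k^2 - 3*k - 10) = 4*k^3 + 8*k^2 + 5*k + 8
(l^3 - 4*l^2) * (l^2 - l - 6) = l^5 - 5*l^4 - 2*l^3 + 24*l^2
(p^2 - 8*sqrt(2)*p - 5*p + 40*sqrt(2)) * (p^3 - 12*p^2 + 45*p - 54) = p^5 - 17*p^4 - 8*sqrt(2)*p^4 + 105*p^3 + 136*sqrt(2)*p^3 - 840*sqrt(2)*p^2 - 279*p^2 + 270*p + 2232*sqrt(2)*p - 2160*sqrt(2)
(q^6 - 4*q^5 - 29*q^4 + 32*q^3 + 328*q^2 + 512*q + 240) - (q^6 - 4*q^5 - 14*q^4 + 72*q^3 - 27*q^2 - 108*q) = -15*q^4 - 40*q^3 + 355*q^2 + 620*q + 240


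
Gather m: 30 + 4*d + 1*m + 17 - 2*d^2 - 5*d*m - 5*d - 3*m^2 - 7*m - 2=-2*d^2 - d - 3*m^2 + m*(-5*d - 6) + 45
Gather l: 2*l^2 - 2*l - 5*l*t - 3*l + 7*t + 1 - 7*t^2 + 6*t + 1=2*l^2 + l*(-5*t - 5) - 7*t^2 + 13*t + 2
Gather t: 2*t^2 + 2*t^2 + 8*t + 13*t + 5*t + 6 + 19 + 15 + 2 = 4*t^2 + 26*t + 42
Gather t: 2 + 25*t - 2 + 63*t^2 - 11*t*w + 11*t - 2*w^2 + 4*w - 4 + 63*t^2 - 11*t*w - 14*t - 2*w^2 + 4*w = 126*t^2 + t*(22 - 22*w) - 4*w^2 + 8*w - 4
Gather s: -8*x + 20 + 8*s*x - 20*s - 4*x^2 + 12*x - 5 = s*(8*x - 20) - 4*x^2 + 4*x + 15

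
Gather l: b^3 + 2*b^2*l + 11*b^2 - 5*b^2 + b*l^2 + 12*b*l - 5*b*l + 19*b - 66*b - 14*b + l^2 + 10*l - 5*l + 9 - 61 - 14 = b^3 + 6*b^2 - 61*b + l^2*(b + 1) + l*(2*b^2 + 7*b + 5) - 66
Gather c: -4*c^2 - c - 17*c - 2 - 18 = -4*c^2 - 18*c - 20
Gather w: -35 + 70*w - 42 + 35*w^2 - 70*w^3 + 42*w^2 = -70*w^3 + 77*w^2 + 70*w - 77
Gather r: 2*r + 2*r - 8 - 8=4*r - 16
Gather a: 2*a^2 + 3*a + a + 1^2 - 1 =2*a^2 + 4*a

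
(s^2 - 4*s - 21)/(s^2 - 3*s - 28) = (s + 3)/(s + 4)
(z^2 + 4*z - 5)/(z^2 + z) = (z^2 + 4*z - 5)/(z*(z + 1))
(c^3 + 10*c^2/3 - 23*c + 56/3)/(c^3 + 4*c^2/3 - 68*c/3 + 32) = (c^2 + 6*c - 7)/(c^2 + 4*c - 12)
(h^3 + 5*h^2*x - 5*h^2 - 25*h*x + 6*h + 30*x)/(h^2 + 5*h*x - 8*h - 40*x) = (h^2 - 5*h + 6)/(h - 8)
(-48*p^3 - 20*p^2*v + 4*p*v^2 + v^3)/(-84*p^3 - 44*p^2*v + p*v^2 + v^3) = (4*p - v)/(7*p - v)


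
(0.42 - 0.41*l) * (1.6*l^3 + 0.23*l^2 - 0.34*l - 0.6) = -0.656*l^4 + 0.5777*l^3 + 0.236*l^2 + 0.1032*l - 0.252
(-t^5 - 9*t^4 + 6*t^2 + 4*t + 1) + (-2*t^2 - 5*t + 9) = -t^5 - 9*t^4 + 4*t^2 - t + 10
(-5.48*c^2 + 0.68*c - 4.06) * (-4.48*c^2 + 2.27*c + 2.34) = 24.5504*c^4 - 15.486*c^3 + 6.9092*c^2 - 7.625*c - 9.5004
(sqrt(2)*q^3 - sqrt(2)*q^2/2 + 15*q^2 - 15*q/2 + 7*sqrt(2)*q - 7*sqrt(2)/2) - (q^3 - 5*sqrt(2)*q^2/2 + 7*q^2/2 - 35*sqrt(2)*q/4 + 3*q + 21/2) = -q^3 + sqrt(2)*q^3 + 2*sqrt(2)*q^2 + 23*q^2/2 - 21*q/2 + 63*sqrt(2)*q/4 - 21/2 - 7*sqrt(2)/2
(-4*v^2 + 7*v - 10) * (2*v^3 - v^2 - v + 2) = -8*v^5 + 18*v^4 - 23*v^3 - 5*v^2 + 24*v - 20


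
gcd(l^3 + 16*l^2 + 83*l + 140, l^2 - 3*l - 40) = l + 5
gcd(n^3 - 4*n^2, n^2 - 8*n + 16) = n - 4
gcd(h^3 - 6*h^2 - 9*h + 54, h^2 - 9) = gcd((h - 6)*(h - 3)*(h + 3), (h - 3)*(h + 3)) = h^2 - 9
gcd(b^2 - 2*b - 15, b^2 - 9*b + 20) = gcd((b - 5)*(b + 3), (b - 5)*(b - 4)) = b - 5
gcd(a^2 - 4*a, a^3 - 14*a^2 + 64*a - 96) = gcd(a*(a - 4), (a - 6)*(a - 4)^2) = a - 4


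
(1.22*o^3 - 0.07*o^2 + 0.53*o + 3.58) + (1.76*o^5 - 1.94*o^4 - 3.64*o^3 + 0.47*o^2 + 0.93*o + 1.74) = 1.76*o^5 - 1.94*o^4 - 2.42*o^3 + 0.4*o^2 + 1.46*o + 5.32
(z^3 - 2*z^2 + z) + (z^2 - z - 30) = z^3 - z^2 - 30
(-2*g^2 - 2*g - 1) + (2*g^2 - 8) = -2*g - 9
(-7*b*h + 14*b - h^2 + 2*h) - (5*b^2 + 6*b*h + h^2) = -5*b^2 - 13*b*h + 14*b - 2*h^2 + 2*h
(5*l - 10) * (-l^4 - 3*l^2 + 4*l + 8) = -5*l^5 + 10*l^4 - 15*l^3 + 50*l^2 - 80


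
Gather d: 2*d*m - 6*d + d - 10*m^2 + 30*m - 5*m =d*(2*m - 5) - 10*m^2 + 25*m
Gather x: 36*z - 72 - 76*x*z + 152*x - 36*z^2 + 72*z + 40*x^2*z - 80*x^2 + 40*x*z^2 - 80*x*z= x^2*(40*z - 80) + x*(40*z^2 - 156*z + 152) - 36*z^2 + 108*z - 72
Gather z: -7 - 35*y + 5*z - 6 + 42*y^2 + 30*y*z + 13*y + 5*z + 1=42*y^2 - 22*y + z*(30*y + 10) - 12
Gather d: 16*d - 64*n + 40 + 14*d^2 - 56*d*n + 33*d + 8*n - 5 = 14*d^2 + d*(49 - 56*n) - 56*n + 35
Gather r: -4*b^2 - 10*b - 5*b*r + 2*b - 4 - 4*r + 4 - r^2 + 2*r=-4*b^2 - 8*b - r^2 + r*(-5*b - 2)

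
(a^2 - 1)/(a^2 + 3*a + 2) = (a - 1)/(a + 2)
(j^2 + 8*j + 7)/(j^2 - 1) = (j + 7)/(j - 1)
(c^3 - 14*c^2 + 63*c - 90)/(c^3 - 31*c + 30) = (c^2 - 9*c + 18)/(c^2 + 5*c - 6)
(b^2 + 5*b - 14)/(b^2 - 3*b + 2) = (b + 7)/(b - 1)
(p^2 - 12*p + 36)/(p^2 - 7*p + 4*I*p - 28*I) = (p^2 - 12*p + 36)/(p^2 + p*(-7 + 4*I) - 28*I)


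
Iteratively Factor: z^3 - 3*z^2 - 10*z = (z)*(z^2 - 3*z - 10) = z*(z + 2)*(z - 5)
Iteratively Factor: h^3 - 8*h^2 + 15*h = (h - 3)*(h^2 - 5*h) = (h - 5)*(h - 3)*(h)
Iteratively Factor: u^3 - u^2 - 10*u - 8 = (u + 1)*(u^2 - 2*u - 8) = (u - 4)*(u + 1)*(u + 2)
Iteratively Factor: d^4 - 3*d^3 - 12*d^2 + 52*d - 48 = (d - 3)*(d^3 - 12*d + 16) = (d - 3)*(d + 4)*(d^2 - 4*d + 4) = (d - 3)*(d - 2)*(d + 4)*(d - 2)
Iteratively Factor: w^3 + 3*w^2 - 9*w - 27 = (w + 3)*(w^2 - 9) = (w - 3)*(w + 3)*(w + 3)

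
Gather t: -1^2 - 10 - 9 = -20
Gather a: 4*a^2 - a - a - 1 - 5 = 4*a^2 - 2*a - 6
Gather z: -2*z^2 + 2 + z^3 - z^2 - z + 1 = z^3 - 3*z^2 - z + 3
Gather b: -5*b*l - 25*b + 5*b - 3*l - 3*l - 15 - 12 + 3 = b*(-5*l - 20) - 6*l - 24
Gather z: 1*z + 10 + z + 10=2*z + 20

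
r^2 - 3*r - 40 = (r - 8)*(r + 5)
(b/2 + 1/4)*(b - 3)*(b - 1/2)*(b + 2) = b^4/2 - b^3/2 - 25*b^2/8 + b/8 + 3/4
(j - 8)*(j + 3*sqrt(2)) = j^2 - 8*j + 3*sqrt(2)*j - 24*sqrt(2)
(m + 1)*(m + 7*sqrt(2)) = m^2 + m + 7*sqrt(2)*m + 7*sqrt(2)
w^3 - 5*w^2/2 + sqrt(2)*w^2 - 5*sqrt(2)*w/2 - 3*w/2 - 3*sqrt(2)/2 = (w - 3)*(w + 1/2)*(w + sqrt(2))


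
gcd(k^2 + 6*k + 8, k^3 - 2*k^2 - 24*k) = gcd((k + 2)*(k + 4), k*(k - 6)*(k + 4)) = k + 4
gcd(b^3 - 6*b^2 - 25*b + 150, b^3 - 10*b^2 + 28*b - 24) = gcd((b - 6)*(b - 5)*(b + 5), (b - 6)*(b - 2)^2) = b - 6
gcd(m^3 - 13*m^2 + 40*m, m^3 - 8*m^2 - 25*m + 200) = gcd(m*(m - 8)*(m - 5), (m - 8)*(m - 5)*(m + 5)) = m^2 - 13*m + 40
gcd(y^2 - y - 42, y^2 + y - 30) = y + 6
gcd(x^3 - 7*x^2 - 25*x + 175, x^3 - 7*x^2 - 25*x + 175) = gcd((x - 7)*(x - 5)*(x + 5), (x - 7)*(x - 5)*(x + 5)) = x^3 - 7*x^2 - 25*x + 175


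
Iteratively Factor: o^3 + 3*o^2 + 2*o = (o)*(o^2 + 3*o + 2) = o*(o + 1)*(o + 2)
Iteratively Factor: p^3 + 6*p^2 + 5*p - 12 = (p + 4)*(p^2 + 2*p - 3) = (p + 3)*(p + 4)*(p - 1)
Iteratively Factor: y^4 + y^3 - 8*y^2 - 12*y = (y + 2)*(y^3 - y^2 - 6*y) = y*(y + 2)*(y^2 - y - 6) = y*(y + 2)^2*(y - 3)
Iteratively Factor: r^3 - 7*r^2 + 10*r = (r)*(r^2 - 7*r + 10) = r*(r - 5)*(r - 2)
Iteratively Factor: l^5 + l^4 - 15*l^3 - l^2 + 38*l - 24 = (l - 1)*(l^4 + 2*l^3 - 13*l^2 - 14*l + 24) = (l - 1)*(l + 4)*(l^3 - 2*l^2 - 5*l + 6) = (l - 3)*(l - 1)*(l + 4)*(l^2 + l - 2) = (l - 3)*(l - 1)*(l + 2)*(l + 4)*(l - 1)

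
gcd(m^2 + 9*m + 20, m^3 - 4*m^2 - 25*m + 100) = m + 5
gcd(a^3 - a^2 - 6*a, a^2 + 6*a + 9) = 1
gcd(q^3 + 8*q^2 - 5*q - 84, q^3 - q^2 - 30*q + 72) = q - 3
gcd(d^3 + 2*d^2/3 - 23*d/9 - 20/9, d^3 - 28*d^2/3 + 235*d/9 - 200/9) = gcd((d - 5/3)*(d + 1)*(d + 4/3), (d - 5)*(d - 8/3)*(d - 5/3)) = d - 5/3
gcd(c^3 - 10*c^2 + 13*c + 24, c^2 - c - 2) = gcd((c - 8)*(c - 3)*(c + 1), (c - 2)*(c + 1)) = c + 1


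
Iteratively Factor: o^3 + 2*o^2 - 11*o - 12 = (o - 3)*(o^2 + 5*o + 4) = (o - 3)*(o + 4)*(o + 1)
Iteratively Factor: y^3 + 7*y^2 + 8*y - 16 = (y - 1)*(y^2 + 8*y + 16) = (y - 1)*(y + 4)*(y + 4)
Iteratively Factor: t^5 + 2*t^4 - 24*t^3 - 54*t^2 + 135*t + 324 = (t + 3)*(t^4 - t^3 - 21*t^2 + 9*t + 108) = (t + 3)^2*(t^3 - 4*t^2 - 9*t + 36) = (t - 4)*(t + 3)^2*(t^2 - 9) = (t - 4)*(t - 3)*(t + 3)^2*(t + 3)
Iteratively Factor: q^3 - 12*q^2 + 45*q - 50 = (q - 5)*(q^2 - 7*q + 10) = (q - 5)^2*(q - 2)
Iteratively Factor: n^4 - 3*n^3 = (n)*(n^3 - 3*n^2) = n*(n - 3)*(n^2) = n^2*(n - 3)*(n)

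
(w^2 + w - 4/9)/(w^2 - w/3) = (w + 4/3)/w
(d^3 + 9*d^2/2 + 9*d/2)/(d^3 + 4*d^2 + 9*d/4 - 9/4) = 2*d/(2*d - 1)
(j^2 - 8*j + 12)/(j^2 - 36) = (j - 2)/(j + 6)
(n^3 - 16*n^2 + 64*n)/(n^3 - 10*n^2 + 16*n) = (n - 8)/(n - 2)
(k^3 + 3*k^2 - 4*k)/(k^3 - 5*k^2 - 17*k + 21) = k*(k + 4)/(k^2 - 4*k - 21)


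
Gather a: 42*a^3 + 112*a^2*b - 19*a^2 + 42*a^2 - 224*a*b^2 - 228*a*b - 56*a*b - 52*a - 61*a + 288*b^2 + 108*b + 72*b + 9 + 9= 42*a^3 + a^2*(112*b + 23) + a*(-224*b^2 - 284*b - 113) + 288*b^2 + 180*b + 18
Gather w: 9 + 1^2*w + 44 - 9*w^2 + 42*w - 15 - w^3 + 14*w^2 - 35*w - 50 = -w^3 + 5*w^2 + 8*w - 12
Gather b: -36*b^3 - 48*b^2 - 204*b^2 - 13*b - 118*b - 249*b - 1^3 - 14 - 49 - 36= -36*b^3 - 252*b^2 - 380*b - 100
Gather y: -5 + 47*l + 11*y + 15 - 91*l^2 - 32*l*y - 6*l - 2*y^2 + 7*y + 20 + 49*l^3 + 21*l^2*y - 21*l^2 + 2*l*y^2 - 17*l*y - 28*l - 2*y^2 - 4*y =49*l^3 - 112*l^2 + 13*l + y^2*(2*l - 4) + y*(21*l^2 - 49*l + 14) + 30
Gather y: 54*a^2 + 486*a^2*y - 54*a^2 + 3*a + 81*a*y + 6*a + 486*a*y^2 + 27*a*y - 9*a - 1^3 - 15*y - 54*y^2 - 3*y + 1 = y^2*(486*a - 54) + y*(486*a^2 + 108*a - 18)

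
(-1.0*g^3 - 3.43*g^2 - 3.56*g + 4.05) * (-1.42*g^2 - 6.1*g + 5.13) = 1.42*g^5 + 10.9706*g^4 + 20.8482*g^3 - 1.6309*g^2 - 42.9678*g + 20.7765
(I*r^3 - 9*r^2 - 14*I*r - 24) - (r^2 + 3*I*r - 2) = I*r^3 - 10*r^2 - 17*I*r - 22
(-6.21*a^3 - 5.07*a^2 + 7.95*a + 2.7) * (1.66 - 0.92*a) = 5.7132*a^4 - 5.6442*a^3 - 15.7302*a^2 + 10.713*a + 4.482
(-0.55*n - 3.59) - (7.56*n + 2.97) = -8.11*n - 6.56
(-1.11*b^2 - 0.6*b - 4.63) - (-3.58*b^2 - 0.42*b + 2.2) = 2.47*b^2 - 0.18*b - 6.83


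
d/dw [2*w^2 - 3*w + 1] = 4*w - 3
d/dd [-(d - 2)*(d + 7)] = -2*d - 5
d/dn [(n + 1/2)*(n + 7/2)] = 2*n + 4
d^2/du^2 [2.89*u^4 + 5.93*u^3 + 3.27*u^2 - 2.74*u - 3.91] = 34.68*u^2 + 35.58*u + 6.54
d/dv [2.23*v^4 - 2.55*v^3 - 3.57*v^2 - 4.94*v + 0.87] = 8.92*v^3 - 7.65*v^2 - 7.14*v - 4.94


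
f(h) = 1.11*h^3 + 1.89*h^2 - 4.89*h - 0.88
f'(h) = 3.33*h^2 + 3.78*h - 4.89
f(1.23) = -1.97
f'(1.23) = 4.80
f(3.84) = 71.06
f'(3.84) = 58.73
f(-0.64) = 2.73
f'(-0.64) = -5.95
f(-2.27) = 6.98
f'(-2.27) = 3.69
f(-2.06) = 7.51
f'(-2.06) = 1.45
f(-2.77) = 3.58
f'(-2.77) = 10.19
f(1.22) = -2.02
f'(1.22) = 4.68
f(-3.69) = -12.87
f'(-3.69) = 26.50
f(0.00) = -0.88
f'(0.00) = -4.89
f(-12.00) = -1588.12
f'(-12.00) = 429.27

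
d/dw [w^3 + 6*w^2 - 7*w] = 3*w^2 + 12*w - 7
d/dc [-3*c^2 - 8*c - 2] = -6*c - 8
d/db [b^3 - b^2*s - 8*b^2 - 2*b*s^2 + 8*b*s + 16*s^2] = 3*b^2 - 2*b*s - 16*b - 2*s^2 + 8*s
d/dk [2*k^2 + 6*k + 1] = 4*k + 6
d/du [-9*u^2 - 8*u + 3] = -18*u - 8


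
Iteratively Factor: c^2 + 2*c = (c + 2)*(c)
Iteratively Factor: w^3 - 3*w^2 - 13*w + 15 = (w + 3)*(w^2 - 6*w + 5) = (w - 1)*(w + 3)*(w - 5)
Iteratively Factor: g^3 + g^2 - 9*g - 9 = (g + 3)*(g^2 - 2*g - 3) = (g + 1)*(g + 3)*(g - 3)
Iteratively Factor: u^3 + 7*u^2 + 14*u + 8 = (u + 4)*(u^2 + 3*u + 2) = (u + 2)*(u + 4)*(u + 1)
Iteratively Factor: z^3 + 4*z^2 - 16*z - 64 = (z + 4)*(z^2 - 16) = (z - 4)*(z + 4)*(z + 4)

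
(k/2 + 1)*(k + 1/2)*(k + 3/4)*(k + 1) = k^4/2 + 17*k^3/8 + 49*k^2/16 + 29*k/16 + 3/8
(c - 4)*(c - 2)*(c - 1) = c^3 - 7*c^2 + 14*c - 8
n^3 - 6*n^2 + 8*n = n*(n - 4)*(n - 2)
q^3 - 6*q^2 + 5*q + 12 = (q - 4)*(q - 3)*(q + 1)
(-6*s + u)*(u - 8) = -6*s*u + 48*s + u^2 - 8*u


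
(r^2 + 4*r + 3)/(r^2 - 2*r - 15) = (r + 1)/(r - 5)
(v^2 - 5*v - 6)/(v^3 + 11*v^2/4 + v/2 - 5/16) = 16*(v^2 - 5*v - 6)/(16*v^3 + 44*v^2 + 8*v - 5)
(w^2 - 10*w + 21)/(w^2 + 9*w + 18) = (w^2 - 10*w + 21)/(w^2 + 9*w + 18)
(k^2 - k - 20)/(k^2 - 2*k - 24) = (k - 5)/(k - 6)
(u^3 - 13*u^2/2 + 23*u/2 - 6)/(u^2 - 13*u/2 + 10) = (2*u^2 - 5*u + 3)/(2*u - 5)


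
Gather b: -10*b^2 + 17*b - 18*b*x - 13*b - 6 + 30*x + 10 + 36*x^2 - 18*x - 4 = -10*b^2 + b*(4 - 18*x) + 36*x^2 + 12*x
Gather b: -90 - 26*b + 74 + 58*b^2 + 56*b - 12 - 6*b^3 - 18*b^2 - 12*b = -6*b^3 + 40*b^2 + 18*b - 28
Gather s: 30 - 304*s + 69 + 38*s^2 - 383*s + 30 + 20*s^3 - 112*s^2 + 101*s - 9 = 20*s^3 - 74*s^2 - 586*s + 120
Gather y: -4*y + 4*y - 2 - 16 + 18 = 0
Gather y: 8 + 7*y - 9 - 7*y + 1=0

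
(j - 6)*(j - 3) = j^2 - 9*j + 18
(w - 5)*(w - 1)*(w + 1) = w^3 - 5*w^2 - w + 5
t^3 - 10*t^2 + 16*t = t*(t - 8)*(t - 2)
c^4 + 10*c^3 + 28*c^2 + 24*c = c*(c + 2)^2*(c + 6)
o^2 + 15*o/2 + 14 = (o + 7/2)*(o + 4)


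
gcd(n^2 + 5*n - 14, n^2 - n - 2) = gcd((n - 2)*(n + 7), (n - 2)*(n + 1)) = n - 2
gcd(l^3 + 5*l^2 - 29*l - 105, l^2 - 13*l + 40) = l - 5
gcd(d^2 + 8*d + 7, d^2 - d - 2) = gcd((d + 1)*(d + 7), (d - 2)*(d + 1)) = d + 1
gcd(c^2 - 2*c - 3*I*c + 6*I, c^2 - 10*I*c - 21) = c - 3*I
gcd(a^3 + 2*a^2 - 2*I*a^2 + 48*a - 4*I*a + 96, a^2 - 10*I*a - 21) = 1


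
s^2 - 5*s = s*(s - 5)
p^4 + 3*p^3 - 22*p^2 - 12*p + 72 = (p - 3)*(p - 2)*(p + 2)*(p + 6)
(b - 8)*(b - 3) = b^2 - 11*b + 24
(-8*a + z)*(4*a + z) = -32*a^2 - 4*a*z + z^2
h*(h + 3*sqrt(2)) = h^2 + 3*sqrt(2)*h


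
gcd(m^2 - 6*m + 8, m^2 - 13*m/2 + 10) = m - 4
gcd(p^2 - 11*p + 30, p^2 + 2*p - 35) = p - 5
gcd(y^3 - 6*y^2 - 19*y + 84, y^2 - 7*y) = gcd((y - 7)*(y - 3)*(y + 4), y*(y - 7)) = y - 7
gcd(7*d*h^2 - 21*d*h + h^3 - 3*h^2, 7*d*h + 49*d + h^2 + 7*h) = 7*d + h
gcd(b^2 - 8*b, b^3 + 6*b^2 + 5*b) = b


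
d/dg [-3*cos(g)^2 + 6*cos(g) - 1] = 6*(cos(g) - 1)*sin(g)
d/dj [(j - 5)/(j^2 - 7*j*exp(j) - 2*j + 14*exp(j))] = (j^2 - 7*j*exp(j) - 2*j + (j - 5)*(7*j*exp(j) - 2*j - 7*exp(j) + 2) + 14*exp(j))/(j^2 - 7*j*exp(j) - 2*j + 14*exp(j))^2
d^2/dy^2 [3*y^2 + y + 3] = 6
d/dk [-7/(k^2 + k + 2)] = 7*(2*k + 1)/(k^2 + k + 2)^2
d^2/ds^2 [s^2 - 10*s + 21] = 2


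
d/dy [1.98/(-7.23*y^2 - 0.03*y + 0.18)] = (28.6308*y + 0.0594)/(7.23*y^2 + 0.03*y - 0.18)^2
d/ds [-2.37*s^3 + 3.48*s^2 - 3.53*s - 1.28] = -7.11*s^2 + 6.96*s - 3.53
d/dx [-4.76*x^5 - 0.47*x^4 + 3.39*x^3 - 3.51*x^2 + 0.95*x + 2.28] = -23.8*x^4 - 1.88*x^3 + 10.17*x^2 - 7.02*x + 0.95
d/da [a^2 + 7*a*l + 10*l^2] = 2*a + 7*l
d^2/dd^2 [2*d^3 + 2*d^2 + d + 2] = 12*d + 4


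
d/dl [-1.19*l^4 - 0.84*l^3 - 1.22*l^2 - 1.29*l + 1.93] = -4.76*l^3 - 2.52*l^2 - 2.44*l - 1.29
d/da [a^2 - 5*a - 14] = 2*a - 5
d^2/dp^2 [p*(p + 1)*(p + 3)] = 6*p + 8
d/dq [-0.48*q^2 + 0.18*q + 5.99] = 0.18 - 0.96*q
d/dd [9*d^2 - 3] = 18*d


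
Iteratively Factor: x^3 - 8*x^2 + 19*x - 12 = (x - 1)*(x^2 - 7*x + 12) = (x - 3)*(x - 1)*(x - 4)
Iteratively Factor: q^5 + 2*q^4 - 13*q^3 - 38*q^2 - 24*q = (q)*(q^4 + 2*q^3 - 13*q^2 - 38*q - 24) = q*(q + 3)*(q^3 - q^2 - 10*q - 8) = q*(q - 4)*(q + 3)*(q^2 + 3*q + 2) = q*(q - 4)*(q + 2)*(q + 3)*(q + 1)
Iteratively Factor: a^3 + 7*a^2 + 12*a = (a)*(a^2 + 7*a + 12) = a*(a + 3)*(a + 4)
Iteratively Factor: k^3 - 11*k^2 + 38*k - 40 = (k - 2)*(k^2 - 9*k + 20) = (k - 4)*(k - 2)*(k - 5)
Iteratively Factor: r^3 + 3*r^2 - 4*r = (r)*(r^2 + 3*r - 4) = r*(r - 1)*(r + 4)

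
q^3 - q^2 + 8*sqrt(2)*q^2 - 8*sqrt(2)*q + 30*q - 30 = (q - 1)*(q + 3*sqrt(2))*(q + 5*sqrt(2))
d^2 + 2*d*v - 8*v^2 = (d - 2*v)*(d + 4*v)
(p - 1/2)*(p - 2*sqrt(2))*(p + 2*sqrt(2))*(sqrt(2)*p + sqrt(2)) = sqrt(2)*p^4 + sqrt(2)*p^3/2 - 17*sqrt(2)*p^2/2 - 4*sqrt(2)*p + 4*sqrt(2)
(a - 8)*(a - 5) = a^2 - 13*a + 40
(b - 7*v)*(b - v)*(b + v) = b^3 - 7*b^2*v - b*v^2 + 7*v^3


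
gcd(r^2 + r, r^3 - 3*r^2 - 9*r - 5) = r + 1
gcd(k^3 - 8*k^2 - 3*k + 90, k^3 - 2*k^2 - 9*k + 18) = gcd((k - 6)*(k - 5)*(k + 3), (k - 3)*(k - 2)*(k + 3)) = k + 3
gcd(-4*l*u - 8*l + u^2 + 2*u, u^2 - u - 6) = u + 2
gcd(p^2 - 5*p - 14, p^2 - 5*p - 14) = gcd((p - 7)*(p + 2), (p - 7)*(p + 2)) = p^2 - 5*p - 14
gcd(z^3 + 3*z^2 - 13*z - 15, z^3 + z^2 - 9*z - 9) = z^2 - 2*z - 3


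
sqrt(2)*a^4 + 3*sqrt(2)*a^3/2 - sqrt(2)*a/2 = a*(a - 1/2)*(a + 1)*(sqrt(2)*a + sqrt(2))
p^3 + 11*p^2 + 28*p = p*(p + 4)*(p + 7)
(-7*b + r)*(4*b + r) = -28*b^2 - 3*b*r + r^2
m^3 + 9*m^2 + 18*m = m*(m + 3)*(m + 6)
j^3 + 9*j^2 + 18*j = j*(j + 3)*(j + 6)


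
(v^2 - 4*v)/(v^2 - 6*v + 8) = v/(v - 2)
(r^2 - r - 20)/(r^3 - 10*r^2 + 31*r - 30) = (r + 4)/(r^2 - 5*r + 6)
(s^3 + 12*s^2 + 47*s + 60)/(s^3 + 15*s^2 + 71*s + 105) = (s + 4)/(s + 7)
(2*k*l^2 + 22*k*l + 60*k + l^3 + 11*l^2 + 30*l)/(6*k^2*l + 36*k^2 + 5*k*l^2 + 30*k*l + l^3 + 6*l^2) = (l + 5)/(3*k + l)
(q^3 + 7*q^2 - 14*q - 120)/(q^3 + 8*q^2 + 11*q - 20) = (q^2 + 2*q - 24)/(q^2 + 3*q - 4)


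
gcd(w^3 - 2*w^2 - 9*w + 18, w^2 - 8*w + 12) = w - 2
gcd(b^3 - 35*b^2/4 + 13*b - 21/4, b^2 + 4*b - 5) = b - 1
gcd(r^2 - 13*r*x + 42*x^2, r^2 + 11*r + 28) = 1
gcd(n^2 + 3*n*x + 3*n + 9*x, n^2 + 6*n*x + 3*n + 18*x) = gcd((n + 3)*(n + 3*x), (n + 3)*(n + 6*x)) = n + 3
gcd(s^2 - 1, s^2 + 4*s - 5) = s - 1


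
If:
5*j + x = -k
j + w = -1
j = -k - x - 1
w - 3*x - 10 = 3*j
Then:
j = 1/4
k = 11/4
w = -5/4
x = -4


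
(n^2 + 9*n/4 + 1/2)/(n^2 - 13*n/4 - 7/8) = 2*(n + 2)/(2*n - 7)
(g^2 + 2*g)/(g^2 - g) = (g + 2)/(g - 1)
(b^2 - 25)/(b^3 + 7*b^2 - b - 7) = (b^2 - 25)/(b^3 + 7*b^2 - b - 7)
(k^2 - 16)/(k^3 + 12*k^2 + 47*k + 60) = (k - 4)/(k^2 + 8*k + 15)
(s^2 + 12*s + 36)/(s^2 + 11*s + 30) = (s + 6)/(s + 5)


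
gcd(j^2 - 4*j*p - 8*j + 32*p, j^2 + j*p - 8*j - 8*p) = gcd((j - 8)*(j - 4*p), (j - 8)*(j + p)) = j - 8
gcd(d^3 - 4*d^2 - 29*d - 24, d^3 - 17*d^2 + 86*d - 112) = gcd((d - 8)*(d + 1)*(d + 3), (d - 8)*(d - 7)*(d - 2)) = d - 8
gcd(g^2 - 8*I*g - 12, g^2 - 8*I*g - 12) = g^2 - 8*I*g - 12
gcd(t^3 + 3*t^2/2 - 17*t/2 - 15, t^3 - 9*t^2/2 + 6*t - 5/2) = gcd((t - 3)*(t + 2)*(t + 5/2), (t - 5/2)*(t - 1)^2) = 1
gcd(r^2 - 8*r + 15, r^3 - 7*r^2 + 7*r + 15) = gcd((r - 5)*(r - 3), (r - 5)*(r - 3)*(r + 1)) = r^2 - 8*r + 15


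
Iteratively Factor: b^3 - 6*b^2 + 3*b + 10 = (b + 1)*(b^2 - 7*b + 10) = (b - 2)*(b + 1)*(b - 5)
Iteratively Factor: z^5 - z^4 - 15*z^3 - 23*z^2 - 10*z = (z + 1)*(z^4 - 2*z^3 - 13*z^2 - 10*z) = (z + 1)*(z + 2)*(z^3 - 4*z^2 - 5*z) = (z - 5)*(z + 1)*(z + 2)*(z^2 + z) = z*(z - 5)*(z + 1)*(z + 2)*(z + 1)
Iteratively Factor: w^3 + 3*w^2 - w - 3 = (w - 1)*(w^2 + 4*w + 3) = (w - 1)*(w + 1)*(w + 3)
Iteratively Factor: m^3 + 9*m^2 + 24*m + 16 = (m + 4)*(m^2 + 5*m + 4) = (m + 4)^2*(m + 1)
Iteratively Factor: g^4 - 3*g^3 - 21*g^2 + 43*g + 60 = (g - 3)*(g^3 - 21*g - 20) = (g - 5)*(g - 3)*(g^2 + 5*g + 4) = (g - 5)*(g - 3)*(g + 4)*(g + 1)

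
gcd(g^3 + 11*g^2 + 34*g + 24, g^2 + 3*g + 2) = g + 1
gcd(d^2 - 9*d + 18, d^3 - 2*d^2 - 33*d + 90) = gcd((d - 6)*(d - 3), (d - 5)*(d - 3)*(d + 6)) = d - 3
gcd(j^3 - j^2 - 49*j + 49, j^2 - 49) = j^2 - 49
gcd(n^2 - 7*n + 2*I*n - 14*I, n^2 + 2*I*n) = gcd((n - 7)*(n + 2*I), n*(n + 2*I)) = n + 2*I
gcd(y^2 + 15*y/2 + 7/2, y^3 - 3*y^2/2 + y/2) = 1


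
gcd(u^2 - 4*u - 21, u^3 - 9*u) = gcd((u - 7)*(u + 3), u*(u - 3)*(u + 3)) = u + 3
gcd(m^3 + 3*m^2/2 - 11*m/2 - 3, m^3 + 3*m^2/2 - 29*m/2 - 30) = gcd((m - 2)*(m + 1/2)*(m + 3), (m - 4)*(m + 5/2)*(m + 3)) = m + 3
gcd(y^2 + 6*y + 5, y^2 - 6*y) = 1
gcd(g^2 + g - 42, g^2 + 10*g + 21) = g + 7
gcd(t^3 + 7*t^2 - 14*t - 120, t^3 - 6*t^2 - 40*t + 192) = t^2 + 2*t - 24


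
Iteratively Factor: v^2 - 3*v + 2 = (v - 2)*(v - 1)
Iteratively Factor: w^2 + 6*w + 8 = (w + 4)*(w + 2)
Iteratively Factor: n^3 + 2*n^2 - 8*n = (n - 2)*(n^2 + 4*n) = n*(n - 2)*(n + 4)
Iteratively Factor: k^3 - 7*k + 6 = (k - 2)*(k^2 + 2*k - 3) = (k - 2)*(k + 3)*(k - 1)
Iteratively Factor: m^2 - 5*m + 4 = (m - 1)*(m - 4)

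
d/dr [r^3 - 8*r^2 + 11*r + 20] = 3*r^2 - 16*r + 11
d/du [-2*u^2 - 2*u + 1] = -4*u - 2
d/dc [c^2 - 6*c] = 2*c - 6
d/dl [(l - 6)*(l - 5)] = 2*l - 11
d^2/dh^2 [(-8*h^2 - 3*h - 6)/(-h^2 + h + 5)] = 2*(11*h^3 + 138*h^2 + 27*h + 221)/(h^6 - 3*h^5 - 12*h^4 + 29*h^3 + 60*h^2 - 75*h - 125)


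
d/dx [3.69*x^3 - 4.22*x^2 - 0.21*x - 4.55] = 11.07*x^2 - 8.44*x - 0.21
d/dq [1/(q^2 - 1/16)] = -512*q/(16*q^2 - 1)^2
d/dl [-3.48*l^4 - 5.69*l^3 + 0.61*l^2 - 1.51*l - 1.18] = -13.92*l^3 - 17.07*l^2 + 1.22*l - 1.51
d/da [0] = 0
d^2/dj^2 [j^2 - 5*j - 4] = 2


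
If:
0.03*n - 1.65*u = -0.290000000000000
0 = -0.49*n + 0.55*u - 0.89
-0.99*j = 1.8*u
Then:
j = -0.26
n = -1.65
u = 0.15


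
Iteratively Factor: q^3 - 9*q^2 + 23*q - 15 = (q - 5)*(q^2 - 4*q + 3) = (q - 5)*(q - 1)*(q - 3)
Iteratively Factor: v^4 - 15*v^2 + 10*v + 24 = (v - 3)*(v^3 + 3*v^2 - 6*v - 8) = (v - 3)*(v + 1)*(v^2 + 2*v - 8) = (v - 3)*(v + 1)*(v + 4)*(v - 2)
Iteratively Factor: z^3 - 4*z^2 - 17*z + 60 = (z - 3)*(z^2 - z - 20) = (z - 3)*(z + 4)*(z - 5)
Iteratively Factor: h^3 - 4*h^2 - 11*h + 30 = (h + 3)*(h^2 - 7*h + 10) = (h - 2)*(h + 3)*(h - 5)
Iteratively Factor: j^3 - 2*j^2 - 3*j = (j)*(j^2 - 2*j - 3) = j*(j - 3)*(j + 1)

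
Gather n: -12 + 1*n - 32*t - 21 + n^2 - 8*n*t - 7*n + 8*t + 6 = n^2 + n*(-8*t - 6) - 24*t - 27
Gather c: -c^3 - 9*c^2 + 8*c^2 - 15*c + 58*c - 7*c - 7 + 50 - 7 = -c^3 - c^2 + 36*c + 36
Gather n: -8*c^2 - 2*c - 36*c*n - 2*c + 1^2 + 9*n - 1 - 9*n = -8*c^2 - 36*c*n - 4*c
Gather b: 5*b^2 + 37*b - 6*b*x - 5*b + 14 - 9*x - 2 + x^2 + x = 5*b^2 + b*(32 - 6*x) + x^2 - 8*x + 12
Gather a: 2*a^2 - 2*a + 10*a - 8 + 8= 2*a^2 + 8*a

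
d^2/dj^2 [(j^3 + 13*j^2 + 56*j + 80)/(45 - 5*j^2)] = 2*(-65*j^3 - 591*j^2 - 1755*j - 1773)/(5*(j^6 - 27*j^4 + 243*j^2 - 729))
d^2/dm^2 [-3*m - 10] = 0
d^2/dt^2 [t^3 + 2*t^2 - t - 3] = 6*t + 4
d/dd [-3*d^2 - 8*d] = -6*d - 8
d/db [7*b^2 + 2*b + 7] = 14*b + 2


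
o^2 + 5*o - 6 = (o - 1)*(o + 6)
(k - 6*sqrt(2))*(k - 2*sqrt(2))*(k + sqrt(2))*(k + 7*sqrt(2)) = k^4 - 90*k^2 + 80*sqrt(2)*k + 336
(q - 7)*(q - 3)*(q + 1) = q^3 - 9*q^2 + 11*q + 21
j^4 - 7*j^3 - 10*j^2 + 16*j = j*(j - 8)*(j - 1)*(j + 2)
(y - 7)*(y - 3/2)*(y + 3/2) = y^3 - 7*y^2 - 9*y/4 + 63/4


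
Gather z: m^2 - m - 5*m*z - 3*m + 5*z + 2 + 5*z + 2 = m^2 - 4*m + z*(10 - 5*m) + 4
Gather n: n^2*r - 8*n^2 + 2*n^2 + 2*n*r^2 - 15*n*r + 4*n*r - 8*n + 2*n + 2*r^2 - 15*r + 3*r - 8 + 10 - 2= n^2*(r - 6) + n*(2*r^2 - 11*r - 6) + 2*r^2 - 12*r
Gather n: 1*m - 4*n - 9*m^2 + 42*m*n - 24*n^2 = -9*m^2 + m - 24*n^2 + n*(42*m - 4)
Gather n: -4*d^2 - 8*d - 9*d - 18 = -4*d^2 - 17*d - 18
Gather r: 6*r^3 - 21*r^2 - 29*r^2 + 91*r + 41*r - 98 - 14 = 6*r^3 - 50*r^2 + 132*r - 112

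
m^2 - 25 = (m - 5)*(m + 5)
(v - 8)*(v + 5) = v^2 - 3*v - 40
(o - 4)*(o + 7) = o^2 + 3*o - 28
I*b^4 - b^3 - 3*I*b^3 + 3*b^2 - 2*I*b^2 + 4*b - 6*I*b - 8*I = (b - 4)*(b + 1)*(b + 2*I)*(I*b + 1)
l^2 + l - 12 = (l - 3)*(l + 4)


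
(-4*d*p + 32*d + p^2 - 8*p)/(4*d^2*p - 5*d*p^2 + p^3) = (p - 8)/(p*(-d + p))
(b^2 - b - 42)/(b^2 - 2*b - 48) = (b - 7)/(b - 8)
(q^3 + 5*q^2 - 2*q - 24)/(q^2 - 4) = (q^2 + 7*q + 12)/(q + 2)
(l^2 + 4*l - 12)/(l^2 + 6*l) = (l - 2)/l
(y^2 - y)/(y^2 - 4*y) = (y - 1)/(y - 4)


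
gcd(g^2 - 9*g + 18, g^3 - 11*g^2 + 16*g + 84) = g - 6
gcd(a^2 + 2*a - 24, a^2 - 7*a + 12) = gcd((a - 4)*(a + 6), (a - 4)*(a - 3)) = a - 4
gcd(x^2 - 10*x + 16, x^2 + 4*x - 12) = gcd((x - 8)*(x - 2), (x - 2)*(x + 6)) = x - 2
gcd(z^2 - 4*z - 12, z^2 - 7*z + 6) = z - 6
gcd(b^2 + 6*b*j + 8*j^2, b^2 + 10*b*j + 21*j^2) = 1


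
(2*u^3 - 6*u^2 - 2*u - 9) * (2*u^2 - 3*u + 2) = 4*u^5 - 18*u^4 + 18*u^3 - 24*u^2 + 23*u - 18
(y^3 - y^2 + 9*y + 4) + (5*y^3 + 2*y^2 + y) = 6*y^3 + y^2 + 10*y + 4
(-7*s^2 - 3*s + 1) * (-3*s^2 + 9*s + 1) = 21*s^4 - 54*s^3 - 37*s^2 + 6*s + 1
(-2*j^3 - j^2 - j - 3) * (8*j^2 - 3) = -16*j^5 - 8*j^4 - 2*j^3 - 21*j^2 + 3*j + 9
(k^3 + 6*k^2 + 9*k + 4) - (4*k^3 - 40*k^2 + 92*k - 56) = -3*k^3 + 46*k^2 - 83*k + 60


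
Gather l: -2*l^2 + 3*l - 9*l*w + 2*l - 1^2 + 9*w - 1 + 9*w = -2*l^2 + l*(5 - 9*w) + 18*w - 2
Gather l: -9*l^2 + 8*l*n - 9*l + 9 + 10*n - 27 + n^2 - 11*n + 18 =-9*l^2 + l*(8*n - 9) + n^2 - n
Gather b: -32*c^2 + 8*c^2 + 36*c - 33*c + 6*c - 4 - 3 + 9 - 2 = -24*c^2 + 9*c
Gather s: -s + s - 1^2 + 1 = 0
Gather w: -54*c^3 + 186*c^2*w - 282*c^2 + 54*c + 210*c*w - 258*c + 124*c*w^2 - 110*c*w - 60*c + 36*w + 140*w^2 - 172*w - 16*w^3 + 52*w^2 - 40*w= -54*c^3 - 282*c^2 - 264*c - 16*w^3 + w^2*(124*c + 192) + w*(186*c^2 + 100*c - 176)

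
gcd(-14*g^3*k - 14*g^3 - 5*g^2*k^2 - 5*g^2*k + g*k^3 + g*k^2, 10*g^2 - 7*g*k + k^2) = 1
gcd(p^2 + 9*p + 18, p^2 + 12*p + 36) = p + 6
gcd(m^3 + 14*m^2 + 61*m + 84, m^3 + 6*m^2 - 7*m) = m + 7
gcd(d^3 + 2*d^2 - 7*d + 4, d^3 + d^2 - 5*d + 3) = d^2 - 2*d + 1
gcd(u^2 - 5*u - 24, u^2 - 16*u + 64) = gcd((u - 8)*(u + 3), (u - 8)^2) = u - 8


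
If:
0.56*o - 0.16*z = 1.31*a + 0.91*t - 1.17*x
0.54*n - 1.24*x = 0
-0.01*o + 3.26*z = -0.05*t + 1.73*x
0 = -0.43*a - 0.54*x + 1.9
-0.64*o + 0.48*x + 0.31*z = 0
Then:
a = 4.67467328058853 - 2.62577755226179*z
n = 4.80131889871738*z - 0.468229743517857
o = 2.05254770482302*z - 0.152929875907042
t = 7.55554365679972*z - 7.08575091702627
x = 2.09089693976402*z - 0.203906501209389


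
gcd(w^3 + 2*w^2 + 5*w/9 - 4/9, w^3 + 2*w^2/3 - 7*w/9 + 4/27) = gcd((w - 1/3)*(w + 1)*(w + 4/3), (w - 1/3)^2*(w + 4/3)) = w^2 + w - 4/9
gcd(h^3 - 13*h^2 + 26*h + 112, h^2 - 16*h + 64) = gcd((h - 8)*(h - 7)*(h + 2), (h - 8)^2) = h - 8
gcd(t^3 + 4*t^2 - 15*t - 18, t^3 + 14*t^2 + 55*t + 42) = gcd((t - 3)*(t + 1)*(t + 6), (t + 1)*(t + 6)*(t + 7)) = t^2 + 7*t + 6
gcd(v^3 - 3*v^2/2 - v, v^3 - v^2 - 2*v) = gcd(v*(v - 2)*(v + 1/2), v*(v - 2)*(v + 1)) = v^2 - 2*v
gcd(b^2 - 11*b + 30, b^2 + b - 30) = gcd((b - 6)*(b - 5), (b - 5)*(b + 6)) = b - 5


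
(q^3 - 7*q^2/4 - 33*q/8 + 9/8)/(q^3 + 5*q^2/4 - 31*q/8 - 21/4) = (4*q^2 - 13*q + 3)/(4*q^2 - q - 14)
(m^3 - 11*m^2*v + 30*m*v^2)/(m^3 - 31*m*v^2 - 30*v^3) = m*(m - 5*v)/(m^2 + 6*m*v + 5*v^2)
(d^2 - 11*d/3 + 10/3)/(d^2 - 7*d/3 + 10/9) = 3*(d - 2)/(3*d - 2)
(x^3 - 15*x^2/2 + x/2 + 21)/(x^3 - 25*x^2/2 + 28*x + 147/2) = (x - 2)/(x - 7)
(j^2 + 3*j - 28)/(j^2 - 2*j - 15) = (-j^2 - 3*j + 28)/(-j^2 + 2*j + 15)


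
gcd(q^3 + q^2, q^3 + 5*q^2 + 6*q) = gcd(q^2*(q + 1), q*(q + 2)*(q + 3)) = q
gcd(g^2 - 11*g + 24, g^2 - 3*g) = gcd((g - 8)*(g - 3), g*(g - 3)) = g - 3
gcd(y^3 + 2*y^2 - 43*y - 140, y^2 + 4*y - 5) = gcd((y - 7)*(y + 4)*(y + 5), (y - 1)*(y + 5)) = y + 5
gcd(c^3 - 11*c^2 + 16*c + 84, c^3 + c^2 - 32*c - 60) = c^2 - 4*c - 12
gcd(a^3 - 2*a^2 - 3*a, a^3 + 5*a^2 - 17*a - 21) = a^2 - 2*a - 3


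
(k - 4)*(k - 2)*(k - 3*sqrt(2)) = k^3 - 6*k^2 - 3*sqrt(2)*k^2 + 8*k + 18*sqrt(2)*k - 24*sqrt(2)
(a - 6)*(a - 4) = a^2 - 10*a + 24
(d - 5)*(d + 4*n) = d^2 + 4*d*n - 5*d - 20*n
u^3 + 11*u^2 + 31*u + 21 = (u + 1)*(u + 3)*(u + 7)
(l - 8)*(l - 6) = l^2 - 14*l + 48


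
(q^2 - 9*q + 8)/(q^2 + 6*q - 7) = (q - 8)/(q + 7)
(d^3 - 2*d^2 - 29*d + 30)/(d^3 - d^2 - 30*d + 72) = (d^3 - 2*d^2 - 29*d + 30)/(d^3 - d^2 - 30*d + 72)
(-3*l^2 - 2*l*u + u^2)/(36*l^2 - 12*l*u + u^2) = (-3*l^2 - 2*l*u + u^2)/(36*l^2 - 12*l*u + u^2)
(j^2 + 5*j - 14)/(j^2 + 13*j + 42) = (j - 2)/(j + 6)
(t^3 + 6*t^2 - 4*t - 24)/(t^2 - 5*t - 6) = (-t^3 - 6*t^2 + 4*t + 24)/(-t^2 + 5*t + 6)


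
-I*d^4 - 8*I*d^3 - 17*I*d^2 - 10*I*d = d*(d + 2)*(d + 5)*(-I*d - I)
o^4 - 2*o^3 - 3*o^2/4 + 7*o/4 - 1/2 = (o - 2)*(o - 1/2)^2*(o + 1)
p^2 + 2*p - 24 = (p - 4)*(p + 6)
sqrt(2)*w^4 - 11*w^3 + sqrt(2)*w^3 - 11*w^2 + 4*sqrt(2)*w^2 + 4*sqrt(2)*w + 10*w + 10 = (w + 1)*(w - 5*sqrt(2))*(w - sqrt(2))*(sqrt(2)*w + 1)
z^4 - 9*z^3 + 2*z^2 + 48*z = z*(z - 8)*(z - 3)*(z + 2)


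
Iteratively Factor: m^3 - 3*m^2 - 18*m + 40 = (m - 5)*(m^2 + 2*m - 8) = (m - 5)*(m + 4)*(m - 2)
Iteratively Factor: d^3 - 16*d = (d + 4)*(d^2 - 4*d) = d*(d + 4)*(d - 4)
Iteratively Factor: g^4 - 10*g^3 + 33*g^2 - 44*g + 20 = (g - 1)*(g^3 - 9*g^2 + 24*g - 20) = (g - 2)*(g - 1)*(g^2 - 7*g + 10) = (g - 5)*(g - 2)*(g - 1)*(g - 2)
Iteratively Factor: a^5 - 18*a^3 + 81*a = (a - 3)*(a^4 + 3*a^3 - 9*a^2 - 27*a) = (a - 3)*(a + 3)*(a^3 - 9*a) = (a - 3)^2*(a + 3)*(a^2 + 3*a) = (a - 3)^2*(a + 3)^2*(a)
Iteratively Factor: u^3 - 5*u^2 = (u)*(u^2 - 5*u) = u^2*(u - 5)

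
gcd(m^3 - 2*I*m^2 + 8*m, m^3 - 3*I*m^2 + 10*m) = m^2 + 2*I*m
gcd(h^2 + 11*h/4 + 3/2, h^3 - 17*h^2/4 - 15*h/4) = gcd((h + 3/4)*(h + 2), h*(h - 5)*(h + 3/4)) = h + 3/4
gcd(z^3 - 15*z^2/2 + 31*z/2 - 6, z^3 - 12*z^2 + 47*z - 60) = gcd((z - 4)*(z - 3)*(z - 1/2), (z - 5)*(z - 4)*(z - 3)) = z^2 - 7*z + 12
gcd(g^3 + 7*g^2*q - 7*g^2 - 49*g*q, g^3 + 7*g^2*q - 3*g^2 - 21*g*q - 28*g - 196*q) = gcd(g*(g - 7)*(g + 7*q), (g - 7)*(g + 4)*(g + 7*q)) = g^2 + 7*g*q - 7*g - 49*q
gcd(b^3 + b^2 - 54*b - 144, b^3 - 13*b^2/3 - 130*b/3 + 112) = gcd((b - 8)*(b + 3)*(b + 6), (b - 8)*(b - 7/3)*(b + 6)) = b^2 - 2*b - 48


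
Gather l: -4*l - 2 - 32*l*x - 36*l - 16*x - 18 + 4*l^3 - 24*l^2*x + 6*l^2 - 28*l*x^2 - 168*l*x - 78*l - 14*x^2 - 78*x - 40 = 4*l^3 + l^2*(6 - 24*x) + l*(-28*x^2 - 200*x - 118) - 14*x^2 - 94*x - 60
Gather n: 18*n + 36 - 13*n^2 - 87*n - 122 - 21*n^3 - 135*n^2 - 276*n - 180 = -21*n^3 - 148*n^2 - 345*n - 266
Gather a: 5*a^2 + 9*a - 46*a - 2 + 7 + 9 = 5*a^2 - 37*a + 14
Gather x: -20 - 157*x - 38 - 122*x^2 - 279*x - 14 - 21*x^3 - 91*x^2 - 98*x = -21*x^3 - 213*x^2 - 534*x - 72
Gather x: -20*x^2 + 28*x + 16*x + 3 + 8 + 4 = -20*x^2 + 44*x + 15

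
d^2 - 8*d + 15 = (d - 5)*(d - 3)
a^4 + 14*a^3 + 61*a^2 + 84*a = a*(a + 3)*(a + 4)*(a + 7)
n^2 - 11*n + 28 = (n - 7)*(n - 4)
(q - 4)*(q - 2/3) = q^2 - 14*q/3 + 8/3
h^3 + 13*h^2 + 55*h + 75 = (h + 3)*(h + 5)^2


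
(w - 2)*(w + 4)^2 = w^3 + 6*w^2 - 32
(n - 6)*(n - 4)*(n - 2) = n^3 - 12*n^2 + 44*n - 48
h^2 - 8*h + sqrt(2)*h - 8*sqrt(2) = (h - 8)*(h + sqrt(2))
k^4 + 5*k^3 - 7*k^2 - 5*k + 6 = (k - 1)^2*(k + 1)*(k + 6)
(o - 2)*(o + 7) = o^2 + 5*o - 14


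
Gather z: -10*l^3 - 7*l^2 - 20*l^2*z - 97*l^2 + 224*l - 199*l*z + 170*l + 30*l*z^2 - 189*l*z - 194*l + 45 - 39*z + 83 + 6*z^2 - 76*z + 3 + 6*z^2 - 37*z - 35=-10*l^3 - 104*l^2 + 200*l + z^2*(30*l + 12) + z*(-20*l^2 - 388*l - 152) + 96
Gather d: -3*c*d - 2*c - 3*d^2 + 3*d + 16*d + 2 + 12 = -2*c - 3*d^2 + d*(19 - 3*c) + 14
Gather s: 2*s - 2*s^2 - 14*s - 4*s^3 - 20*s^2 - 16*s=-4*s^3 - 22*s^2 - 28*s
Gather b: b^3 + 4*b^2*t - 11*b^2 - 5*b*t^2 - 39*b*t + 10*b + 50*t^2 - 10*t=b^3 + b^2*(4*t - 11) + b*(-5*t^2 - 39*t + 10) + 50*t^2 - 10*t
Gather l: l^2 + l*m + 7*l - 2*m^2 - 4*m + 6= l^2 + l*(m + 7) - 2*m^2 - 4*m + 6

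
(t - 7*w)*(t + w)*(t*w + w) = t^3*w - 6*t^2*w^2 + t^2*w - 7*t*w^3 - 6*t*w^2 - 7*w^3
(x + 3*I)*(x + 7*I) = x^2 + 10*I*x - 21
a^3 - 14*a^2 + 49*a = a*(a - 7)^2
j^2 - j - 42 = (j - 7)*(j + 6)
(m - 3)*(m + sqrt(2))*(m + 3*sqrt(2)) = m^3 - 3*m^2 + 4*sqrt(2)*m^2 - 12*sqrt(2)*m + 6*m - 18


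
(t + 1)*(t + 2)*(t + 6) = t^3 + 9*t^2 + 20*t + 12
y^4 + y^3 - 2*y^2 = y^2*(y - 1)*(y + 2)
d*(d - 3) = d^2 - 3*d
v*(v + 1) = v^2 + v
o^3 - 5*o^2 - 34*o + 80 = (o - 8)*(o - 2)*(o + 5)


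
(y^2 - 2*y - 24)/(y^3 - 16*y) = (y - 6)/(y*(y - 4))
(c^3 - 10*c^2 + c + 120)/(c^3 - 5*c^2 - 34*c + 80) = (c^2 - 2*c - 15)/(c^2 + 3*c - 10)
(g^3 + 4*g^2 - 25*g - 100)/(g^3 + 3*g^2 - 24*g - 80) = (g + 5)/(g + 4)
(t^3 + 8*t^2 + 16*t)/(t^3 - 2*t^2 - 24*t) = (t + 4)/(t - 6)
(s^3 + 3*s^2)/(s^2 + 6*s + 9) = s^2/(s + 3)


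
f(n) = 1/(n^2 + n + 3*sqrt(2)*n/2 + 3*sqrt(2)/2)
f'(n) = (-2*n - 3*sqrt(2)/2 - 1)/(n^2 + n + 3*sqrt(2)*n/2 + 3*sqrt(2)/2)^2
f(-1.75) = -3.59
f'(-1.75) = 4.88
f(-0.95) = 17.07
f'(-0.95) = -356.07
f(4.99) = 0.02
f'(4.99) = -0.00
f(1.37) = 0.12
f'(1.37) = -0.09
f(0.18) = 0.37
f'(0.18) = -0.47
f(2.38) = 0.07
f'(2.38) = -0.03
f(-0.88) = 6.71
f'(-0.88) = -61.35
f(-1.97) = -6.81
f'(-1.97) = 38.00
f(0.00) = 0.47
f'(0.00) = -0.69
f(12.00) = 0.01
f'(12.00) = 0.00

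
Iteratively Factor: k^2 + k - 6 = (k + 3)*(k - 2)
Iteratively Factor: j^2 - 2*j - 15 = (j - 5)*(j + 3)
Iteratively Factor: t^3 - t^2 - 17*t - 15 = (t - 5)*(t^2 + 4*t + 3) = (t - 5)*(t + 1)*(t + 3)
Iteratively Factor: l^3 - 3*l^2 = (l)*(l^2 - 3*l) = l^2*(l - 3)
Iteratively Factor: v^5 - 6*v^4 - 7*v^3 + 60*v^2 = (v - 4)*(v^4 - 2*v^3 - 15*v^2) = (v - 5)*(v - 4)*(v^3 + 3*v^2) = (v - 5)*(v - 4)*(v + 3)*(v^2) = v*(v - 5)*(v - 4)*(v + 3)*(v)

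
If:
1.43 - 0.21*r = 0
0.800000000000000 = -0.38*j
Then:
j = -2.11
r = 6.81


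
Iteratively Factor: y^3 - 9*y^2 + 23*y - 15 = (y - 3)*(y^2 - 6*y + 5) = (y - 5)*(y - 3)*(y - 1)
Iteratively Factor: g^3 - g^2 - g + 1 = (g - 1)*(g^2 - 1) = (g - 1)*(g + 1)*(g - 1)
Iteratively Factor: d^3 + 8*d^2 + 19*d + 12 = (d + 1)*(d^2 + 7*d + 12) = (d + 1)*(d + 3)*(d + 4)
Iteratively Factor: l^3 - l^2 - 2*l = (l + 1)*(l^2 - 2*l) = (l - 2)*(l + 1)*(l)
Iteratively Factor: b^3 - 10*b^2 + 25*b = (b - 5)*(b^2 - 5*b) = (b - 5)^2*(b)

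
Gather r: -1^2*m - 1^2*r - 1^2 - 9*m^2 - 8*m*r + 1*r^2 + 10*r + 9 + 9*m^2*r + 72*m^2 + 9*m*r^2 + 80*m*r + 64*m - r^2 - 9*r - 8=63*m^2 + 9*m*r^2 + 63*m + r*(9*m^2 + 72*m)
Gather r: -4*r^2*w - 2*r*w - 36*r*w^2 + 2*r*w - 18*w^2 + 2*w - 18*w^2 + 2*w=-4*r^2*w - 36*r*w^2 - 36*w^2 + 4*w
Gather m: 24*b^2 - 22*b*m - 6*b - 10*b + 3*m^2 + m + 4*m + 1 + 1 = 24*b^2 - 16*b + 3*m^2 + m*(5 - 22*b) + 2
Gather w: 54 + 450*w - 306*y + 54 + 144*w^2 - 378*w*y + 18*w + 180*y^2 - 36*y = 144*w^2 + w*(468 - 378*y) + 180*y^2 - 342*y + 108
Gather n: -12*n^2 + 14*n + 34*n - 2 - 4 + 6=-12*n^2 + 48*n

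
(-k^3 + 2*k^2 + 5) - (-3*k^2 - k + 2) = -k^3 + 5*k^2 + k + 3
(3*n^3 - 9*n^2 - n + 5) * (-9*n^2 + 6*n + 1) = -27*n^5 + 99*n^4 - 42*n^3 - 60*n^2 + 29*n + 5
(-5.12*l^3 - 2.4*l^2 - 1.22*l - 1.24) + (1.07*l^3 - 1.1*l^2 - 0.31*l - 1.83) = -4.05*l^3 - 3.5*l^2 - 1.53*l - 3.07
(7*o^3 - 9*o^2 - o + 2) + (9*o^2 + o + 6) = 7*o^3 + 8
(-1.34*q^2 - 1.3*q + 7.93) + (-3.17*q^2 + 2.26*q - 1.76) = -4.51*q^2 + 0.96*q + 6.17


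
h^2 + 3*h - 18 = (h - 3)*(h + 6)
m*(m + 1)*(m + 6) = m^3 + 7*m^2 + 6*m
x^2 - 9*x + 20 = (x - 5)*(x - 4)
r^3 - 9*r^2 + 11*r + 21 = (r - 7)*(r - 3)*(r + 1)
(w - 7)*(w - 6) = w^2 - 13*w + 42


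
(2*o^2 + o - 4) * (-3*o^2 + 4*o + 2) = -6*o^4 + 5*o^3 + 20*o^2 - 14*o - 8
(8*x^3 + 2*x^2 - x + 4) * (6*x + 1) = 48*x^4 + 20*x^3 - 4*x^2 + 23*x + 4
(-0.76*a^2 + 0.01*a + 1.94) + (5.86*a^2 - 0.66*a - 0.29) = 5.1*a^2 - 0.65*a + 1.65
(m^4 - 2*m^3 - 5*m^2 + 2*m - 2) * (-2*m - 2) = -2*m^5 + 2*m^4 + 14*m^3 + 6*m^2 + 4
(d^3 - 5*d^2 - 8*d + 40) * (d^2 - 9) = d^5 - 5*d^4 - 17*d^3 + 85*d^2 + 72*d - 360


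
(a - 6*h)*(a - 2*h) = a^2 - 8*a*h + 12*h^2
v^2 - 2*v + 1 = (v - 1)^2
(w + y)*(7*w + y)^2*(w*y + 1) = 49*w^4*y + 63*w^3*y^2 + 49*w^3 + 15*w^2*y^3 + 63*w^2*y + w*y^4 + 15*w*y^2 + y^3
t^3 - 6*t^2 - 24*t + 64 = (t - 8)*(t - 2)*(t + 4)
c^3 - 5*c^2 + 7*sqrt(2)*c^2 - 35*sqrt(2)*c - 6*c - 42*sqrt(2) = (c - 6)*(c + 1)*(c + 7*sqrt(2))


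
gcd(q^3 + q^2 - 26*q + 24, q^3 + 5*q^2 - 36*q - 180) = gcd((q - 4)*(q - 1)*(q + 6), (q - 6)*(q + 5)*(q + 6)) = q + 6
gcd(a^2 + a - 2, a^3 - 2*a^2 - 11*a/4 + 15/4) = a - 1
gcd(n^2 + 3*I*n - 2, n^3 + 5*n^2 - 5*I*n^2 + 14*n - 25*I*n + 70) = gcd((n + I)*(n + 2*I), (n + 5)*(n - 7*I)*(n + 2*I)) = n + 2*I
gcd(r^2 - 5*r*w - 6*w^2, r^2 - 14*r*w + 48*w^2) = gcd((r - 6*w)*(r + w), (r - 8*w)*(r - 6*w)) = r - 6*w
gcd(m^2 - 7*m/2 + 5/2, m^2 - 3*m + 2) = m - 1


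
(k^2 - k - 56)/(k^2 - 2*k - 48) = (k + 7)/(k + 6)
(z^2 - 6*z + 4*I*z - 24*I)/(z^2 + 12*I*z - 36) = (z^2 + z*(-6 + 4*I) - 24*I)/(z^2 + 12*I*z - 36)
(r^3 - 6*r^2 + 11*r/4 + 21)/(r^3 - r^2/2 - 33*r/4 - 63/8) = 2*(r - 4)/(2*r + 3)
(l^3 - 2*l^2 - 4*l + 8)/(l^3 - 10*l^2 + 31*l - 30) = (l^2 - 4)/(l^2 - 8*l + 15)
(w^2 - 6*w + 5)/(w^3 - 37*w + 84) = (w^2 - 6*w + 5)/(w^3 - 37*w + 84)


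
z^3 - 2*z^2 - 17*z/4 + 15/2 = (z - 5/2)*(z - 3/2)*(z + 2)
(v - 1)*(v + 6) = v^2 + 5*v - 6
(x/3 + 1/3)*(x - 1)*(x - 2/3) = x^3/3 - 2*x^2/9 - x/3 + 2/9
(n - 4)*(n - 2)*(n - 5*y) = n^3 - 5*n^2*y - 6*n^2 + 30*n*y + 8*n - 40*y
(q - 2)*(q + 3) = q^2 + q - 6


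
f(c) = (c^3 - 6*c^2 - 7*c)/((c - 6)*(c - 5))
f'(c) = (3*c^2 - 12*c - 7)/((c - 6)*(c - 5)) - (c^3 - 6*c^2 - 7*c)/((c - 6)*(c - 5)^2) - (c^3 - 6*c^2 - 7*c)/((c - 6)^2*(c - 5))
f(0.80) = -0.41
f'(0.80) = -0.85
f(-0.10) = 0.02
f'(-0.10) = -0.18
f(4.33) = -55.07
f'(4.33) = -117.60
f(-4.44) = -1.77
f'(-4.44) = 0.71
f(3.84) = -23.44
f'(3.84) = -34.59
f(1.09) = -0.70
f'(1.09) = -1.18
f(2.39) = -3.96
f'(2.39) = -4.59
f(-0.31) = 0.05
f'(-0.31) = -0.07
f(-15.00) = -11.00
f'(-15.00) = 0.95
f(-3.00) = -0.83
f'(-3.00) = 0.58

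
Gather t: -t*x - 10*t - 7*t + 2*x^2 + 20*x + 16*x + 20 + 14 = t*(-x - 17) + 2*x^2 + 36*x + 34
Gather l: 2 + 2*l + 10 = 2*l + 12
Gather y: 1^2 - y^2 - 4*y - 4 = -y^2 - 4*y - 3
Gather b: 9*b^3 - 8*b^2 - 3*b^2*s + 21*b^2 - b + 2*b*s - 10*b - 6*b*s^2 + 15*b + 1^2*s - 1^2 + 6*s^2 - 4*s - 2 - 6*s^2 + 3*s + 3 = 9*b^3 + b^2*(13 - 3*s) + b*(-6*s^2 + 2*s + 4)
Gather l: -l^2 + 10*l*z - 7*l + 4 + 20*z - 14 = -l^2 + l*(10*z - 7) + 20*z - 10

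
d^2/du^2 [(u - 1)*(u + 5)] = 2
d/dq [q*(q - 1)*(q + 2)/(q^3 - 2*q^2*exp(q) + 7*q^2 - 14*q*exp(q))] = ((q - 1)*(q + 2)*(2*q^2*exp(q) - 3*q^2 + 18*q*exp(q) - 14*q + 14*exp(q)) + (q*(q - 1) + q*(q + 2) + (q - 1)*(q + 2))*(q^2 - 2*q*exp(q) + 7*q - 14*exp(q)))/(q*(q^2 - 2*q*exp(q) + 7*q - 14*exp(q))^2)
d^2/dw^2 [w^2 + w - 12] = 2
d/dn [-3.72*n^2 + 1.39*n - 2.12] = 1.39 - 7.44*n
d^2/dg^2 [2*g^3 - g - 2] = 12*g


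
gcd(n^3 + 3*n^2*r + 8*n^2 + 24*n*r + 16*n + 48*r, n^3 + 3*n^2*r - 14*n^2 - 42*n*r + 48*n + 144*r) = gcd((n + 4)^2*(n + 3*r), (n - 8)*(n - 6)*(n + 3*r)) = n + 3*r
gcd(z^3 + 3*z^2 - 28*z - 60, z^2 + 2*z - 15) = 1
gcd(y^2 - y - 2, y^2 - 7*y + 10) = y - 2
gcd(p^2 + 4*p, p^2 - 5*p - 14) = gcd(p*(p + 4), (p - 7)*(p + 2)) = 1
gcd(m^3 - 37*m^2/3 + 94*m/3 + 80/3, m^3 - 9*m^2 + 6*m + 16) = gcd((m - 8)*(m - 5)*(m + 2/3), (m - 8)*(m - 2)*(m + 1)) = m - 8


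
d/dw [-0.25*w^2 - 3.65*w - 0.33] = -0.5*w - 3.65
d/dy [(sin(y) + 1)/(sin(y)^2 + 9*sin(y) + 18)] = (-2*sin(y) + cos(y)^2 + 8)*cos(y)/(sin(y)^2 + 9*sin(y) + 18)^2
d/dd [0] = 0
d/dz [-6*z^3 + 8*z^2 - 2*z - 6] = -18*z^2 + 16*z - 2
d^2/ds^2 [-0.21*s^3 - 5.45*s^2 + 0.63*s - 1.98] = -1.26*s - 10.9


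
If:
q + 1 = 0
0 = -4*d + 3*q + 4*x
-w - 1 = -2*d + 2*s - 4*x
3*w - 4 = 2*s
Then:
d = x - 3/4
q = -1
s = 9*x/4 - 23/16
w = 3*x/2 + 3/8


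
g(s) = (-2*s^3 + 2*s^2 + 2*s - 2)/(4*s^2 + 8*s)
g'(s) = (-8*s - 8)*(-2*s^3 + 2*s^2 + 2*s - 2)/(4*s^2 + 8*s)^2 + (-6*s^2 + 4*s + 2)/(4*s^2 + 8*s) = (-s^4 - 4*s^3 + s^2 + 2*s + 2)/(2*s^2*(s^2 + 4*s + 4))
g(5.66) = -1.67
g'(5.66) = -0.45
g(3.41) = -0.69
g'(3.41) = -0.40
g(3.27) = -0.64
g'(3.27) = -0.40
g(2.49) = -0.35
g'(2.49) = -0.35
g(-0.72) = 0.45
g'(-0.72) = 1.36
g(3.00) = -0.53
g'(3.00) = -0.38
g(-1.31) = -0.92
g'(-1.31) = 4.37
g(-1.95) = -42.40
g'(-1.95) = 899.57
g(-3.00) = 5.33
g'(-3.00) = 1.78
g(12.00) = -4.68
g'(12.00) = -0.49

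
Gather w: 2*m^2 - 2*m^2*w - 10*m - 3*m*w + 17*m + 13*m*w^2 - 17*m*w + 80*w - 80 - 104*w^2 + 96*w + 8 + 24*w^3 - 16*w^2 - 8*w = 2*m^2 + 7*m + 24*w^3 + w^2*(13*m - 120) + w*(-2*m^2 - 20*m + 168) - 72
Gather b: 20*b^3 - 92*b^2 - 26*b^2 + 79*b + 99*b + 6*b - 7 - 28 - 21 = 20*b^3 - 118*b^2 + 184*b - 56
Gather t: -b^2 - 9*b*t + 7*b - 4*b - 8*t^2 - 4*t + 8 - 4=-b^2 + 3*b - 8*t^2 + t*(-9*b - 4) + 4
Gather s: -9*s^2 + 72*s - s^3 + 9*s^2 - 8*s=-s^3 + 64*s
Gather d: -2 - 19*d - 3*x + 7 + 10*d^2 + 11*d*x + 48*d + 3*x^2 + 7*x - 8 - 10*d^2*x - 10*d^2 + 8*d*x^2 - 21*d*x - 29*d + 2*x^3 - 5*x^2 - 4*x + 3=-10*d^2*x + d*(8*x^2 - 10*x) + 2*x^3 - 2*x^2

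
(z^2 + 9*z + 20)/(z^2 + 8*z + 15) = (z + 4)/(z + 3)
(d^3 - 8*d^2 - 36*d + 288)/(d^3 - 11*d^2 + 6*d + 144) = (d + 6)/(d + 3)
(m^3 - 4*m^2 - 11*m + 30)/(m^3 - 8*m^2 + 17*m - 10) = (m + 3)/(m - 1)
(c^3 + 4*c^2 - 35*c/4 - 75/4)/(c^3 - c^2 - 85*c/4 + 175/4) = (2*c + 3)/(2*c - 7)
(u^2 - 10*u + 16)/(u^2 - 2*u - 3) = (-u^2 + 10*u - 16)/(-u^2 + 2*u + 3)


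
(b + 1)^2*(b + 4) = b^3 + 6*b^2 + 9*b + 4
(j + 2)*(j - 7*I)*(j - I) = j^3 + 2*j^2 - 8*I*j^2 - 7*j - 16*I*j - 14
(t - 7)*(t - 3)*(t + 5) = t^3 - 5*t^2 - 29*t + 105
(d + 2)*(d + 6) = d^2 + 8*d + 12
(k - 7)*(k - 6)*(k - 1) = k^3 - 14*k^2 + 55*k - 42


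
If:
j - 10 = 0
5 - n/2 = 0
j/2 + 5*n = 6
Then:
No Solution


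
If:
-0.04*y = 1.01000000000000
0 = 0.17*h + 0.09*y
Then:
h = 13.37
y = -25.25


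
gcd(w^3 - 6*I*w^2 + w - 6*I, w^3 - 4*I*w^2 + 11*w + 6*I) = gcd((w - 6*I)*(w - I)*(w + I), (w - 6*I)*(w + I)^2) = w^2 - 5*I*w + 6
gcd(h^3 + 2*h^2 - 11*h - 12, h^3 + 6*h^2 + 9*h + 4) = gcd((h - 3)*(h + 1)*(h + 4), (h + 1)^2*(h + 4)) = h^2 + 5*h + 4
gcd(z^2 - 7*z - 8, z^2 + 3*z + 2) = z + 1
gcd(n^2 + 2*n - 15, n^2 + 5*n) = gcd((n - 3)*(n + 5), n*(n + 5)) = n + 5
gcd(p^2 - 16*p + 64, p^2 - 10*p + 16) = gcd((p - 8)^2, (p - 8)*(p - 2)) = p - 8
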